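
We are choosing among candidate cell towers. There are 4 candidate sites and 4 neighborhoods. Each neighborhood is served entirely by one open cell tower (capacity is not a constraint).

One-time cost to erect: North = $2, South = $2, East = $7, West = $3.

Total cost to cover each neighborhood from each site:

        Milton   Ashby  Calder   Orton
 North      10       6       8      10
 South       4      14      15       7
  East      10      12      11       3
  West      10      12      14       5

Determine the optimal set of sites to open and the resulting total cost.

For any fixed open set, each neighborhood goes to its cheapest open site; total = fixed + service.
{North, South}: Milton→South 4, Ashby→North 6, Calder→North 8, Orton→South 7. Service 25; fixed 4; total 29.
{North, South, West}: Milton→South 4, Ashby→North 6, Calder→North 8, Orton→West 5. Service 23; fixed 7; total 30.
{North, South, East}: Milton→South 4, Ashby→North 6, Calder→North 8, Orton→East 3. Service 21; fixed 11; total 32.
{North, South, East, West}: service 21 + fixed 14 = 35
(All 15 nonempty subsets were checked; North and South is lowest.)

Open North and South; minimum total cost 29.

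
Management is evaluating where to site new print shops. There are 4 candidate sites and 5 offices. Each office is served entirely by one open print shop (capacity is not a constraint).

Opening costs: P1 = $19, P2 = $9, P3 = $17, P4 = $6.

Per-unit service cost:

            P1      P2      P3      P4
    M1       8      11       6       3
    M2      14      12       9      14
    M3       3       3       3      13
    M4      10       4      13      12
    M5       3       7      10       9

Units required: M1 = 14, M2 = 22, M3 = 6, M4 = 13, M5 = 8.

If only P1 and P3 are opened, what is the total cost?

Total cost: 490

Each office is assigned to its cheapest site among the open ones.
{P1, P3}: M1→P3 6·14=84, M2→P3 9·22=198, M3→P1 3·6=18, M4→P1 10·13=130, M5→P1 3·8=24. Service 454; fixed 36; total 490.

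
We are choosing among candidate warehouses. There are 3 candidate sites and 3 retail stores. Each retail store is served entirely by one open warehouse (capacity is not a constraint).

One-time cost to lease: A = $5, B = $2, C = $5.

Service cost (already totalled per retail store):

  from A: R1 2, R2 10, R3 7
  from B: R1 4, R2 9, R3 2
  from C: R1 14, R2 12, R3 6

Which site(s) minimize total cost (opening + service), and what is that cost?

Open B only; minimum total cost 17.

For any fixed open set, each retail store goes to its cheapest open site; total = fixed + service.
{B}: R1→B 4, R2→B 9, R3→B 2. Service 15; fixed 2; total 17.
{A, B}: service 13 + fixed 7 = 20
{B, C}: service 15 + fixed 7 = 22
{A, B, C}: service 13 + fixed 12 = 25
(All 7 nonempty subsets were checked; B only is lowest.)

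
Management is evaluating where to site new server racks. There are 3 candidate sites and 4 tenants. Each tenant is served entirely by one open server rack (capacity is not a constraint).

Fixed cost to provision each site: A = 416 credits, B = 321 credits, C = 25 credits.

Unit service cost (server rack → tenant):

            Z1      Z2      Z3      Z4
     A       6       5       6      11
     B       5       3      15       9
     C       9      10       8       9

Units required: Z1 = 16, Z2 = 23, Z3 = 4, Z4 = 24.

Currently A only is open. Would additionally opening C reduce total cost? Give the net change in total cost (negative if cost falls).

Yes — net change −23 (cost falls by 23).

Current service cost with {A}: 499.
Adding C: each tenant re-picks its cheapest; new service cost 451, saving 48.
Extra fixed cost: 25. Net change = 25 − 48 = -23.
(Totals: 915 → 892.)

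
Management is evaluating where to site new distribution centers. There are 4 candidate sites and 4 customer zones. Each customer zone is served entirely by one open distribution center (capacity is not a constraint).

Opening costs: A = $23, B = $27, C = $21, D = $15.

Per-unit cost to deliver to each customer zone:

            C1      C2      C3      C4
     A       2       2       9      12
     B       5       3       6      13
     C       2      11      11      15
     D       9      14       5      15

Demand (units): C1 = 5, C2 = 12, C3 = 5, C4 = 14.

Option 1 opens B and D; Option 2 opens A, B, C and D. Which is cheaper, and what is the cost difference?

Option 1 is cheaper by 3.

Option 1: {B, D}: C1→B 5·5=25, C2→B 3·12=36, C3→D 5·5=25, C4→B 13·14=182. Service 268; fixed 42; total 310.
Option 2: {A, B, C, D}: C1→A 2·5=10, C2→A 2·12=24, C3→D 5·5=25, C4→A 12·14=168. Service 227; fixed 86; total 313.
Difference: |310 − 313| = 3.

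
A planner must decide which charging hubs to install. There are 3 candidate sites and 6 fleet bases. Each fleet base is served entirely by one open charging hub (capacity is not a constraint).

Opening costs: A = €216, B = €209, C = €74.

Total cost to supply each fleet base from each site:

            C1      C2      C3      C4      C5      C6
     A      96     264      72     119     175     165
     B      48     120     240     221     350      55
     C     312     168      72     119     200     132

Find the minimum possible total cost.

Minimum total cost: 897

For any fixed open set, each fleet base goes to its cheapest open site; total = fixed + service.
{B, C}: C1→B 48, C2→B 120, C3→C 72, C4→C 119, C5→C 200, C6→B 55. Service 614; fixed 283; total 897.
{A, B}: service 589 + fixed 425 = 1014
{A, C}: C1→A 96, C2→C 168, C3→A 72, C4→A 119, C5→A 175, C6→C 132. Service 762; fixed 290; total 1052.
{A, B, C}: service 589 + fixed 499 = 1088
No other subset beats 897.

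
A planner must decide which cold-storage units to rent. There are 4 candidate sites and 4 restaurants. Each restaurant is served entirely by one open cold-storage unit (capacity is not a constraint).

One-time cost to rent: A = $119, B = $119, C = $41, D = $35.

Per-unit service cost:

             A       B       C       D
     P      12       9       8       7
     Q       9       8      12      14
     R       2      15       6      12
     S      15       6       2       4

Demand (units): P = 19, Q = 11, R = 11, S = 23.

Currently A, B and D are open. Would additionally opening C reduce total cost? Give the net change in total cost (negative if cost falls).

Yes — net change −5 (cost falls by 5).

Current service cost with {A, B, D}: 335.
Adding C: each restaurant re-picks its cheapest; new service cost 289, saving 46.
Extra fixed cost: 41. Net change = 41 − 46 = -5.
(Totals: 608 → 603.)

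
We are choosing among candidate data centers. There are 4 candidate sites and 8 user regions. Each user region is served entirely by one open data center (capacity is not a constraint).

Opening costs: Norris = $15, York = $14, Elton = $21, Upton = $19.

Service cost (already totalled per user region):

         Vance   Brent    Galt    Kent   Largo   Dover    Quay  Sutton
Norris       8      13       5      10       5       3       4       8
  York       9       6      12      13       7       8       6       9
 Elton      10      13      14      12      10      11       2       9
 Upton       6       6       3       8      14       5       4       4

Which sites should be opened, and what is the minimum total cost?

Open Upton only; minimum total cost 69.

For any fixed open set, each user region goes to its cheapest open site; total = fixed + service.
{Upton}: Vance→Upton 6, Brent→Upton 6, Galt→Upton 3, Kent→Upton 8, Largo→Upton 14, Dover→Upton 5, Quay→Upton 4, Sutton→Upton 4. Service 50; fixed 19; total 69.
{Norris}: Vance→Norris 8, Brent→Norris 13, Galt→Norris 5, Kent→Norris 10, Largo→Norris 5, Dover→Norris 3, Quay→Norris 4, Sutton→Norris 8. Service 56; fixed 15; total 71.
{Norris, Upton}: Vance→Upton 6, Brent→Upton 6, Galt→Upton 3, Kent→Upton 8, Largo→Norris 5, Dover→Norris 3, Quay→Norris 4, Sutton→Upton 4. Service 39; fixed 34; total 73.
{Norris, York, Elton, Upton}: service 37 + fixed 69 = 106
No other subset beats 69.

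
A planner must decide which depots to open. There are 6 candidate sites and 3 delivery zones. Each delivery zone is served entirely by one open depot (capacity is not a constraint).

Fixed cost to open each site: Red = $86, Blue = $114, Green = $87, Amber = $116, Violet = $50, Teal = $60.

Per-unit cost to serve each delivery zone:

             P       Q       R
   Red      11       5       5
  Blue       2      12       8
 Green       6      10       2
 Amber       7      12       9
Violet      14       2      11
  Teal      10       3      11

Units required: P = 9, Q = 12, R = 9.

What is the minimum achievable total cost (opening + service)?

For any fixed open set, each delivery zone goes to its cheapest open site; total = fixed + service.
{Green, Violet}: P→Green 6·9=54, Q→Violet 2·12=24, R→Green 2·9=18. Service 96; fixed 137; total 233.
{Green, Teal}: service 108 + fixed 147 = 255
{Blue, Violet}: service 114 + fixed 164 = 278
{Red, Blue, Green, Amber, Violet, Teal}: service 60 + fixed 513 = 573
No other subset beats 233.

Minimum total cost: 233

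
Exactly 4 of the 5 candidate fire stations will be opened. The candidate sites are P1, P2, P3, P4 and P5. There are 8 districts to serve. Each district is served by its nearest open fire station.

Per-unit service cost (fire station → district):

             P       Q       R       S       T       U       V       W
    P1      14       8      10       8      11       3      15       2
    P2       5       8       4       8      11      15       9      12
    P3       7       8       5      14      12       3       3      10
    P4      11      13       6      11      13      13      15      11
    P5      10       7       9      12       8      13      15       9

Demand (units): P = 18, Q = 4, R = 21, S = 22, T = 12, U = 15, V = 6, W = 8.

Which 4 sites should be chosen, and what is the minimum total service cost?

Choose P1, P2, P3 and P5; total service cost 553.

With exactly 4 open, each district uses its cheapest among the chosen.
{P1, P2, P3, P5}: P→P2 5·18=90, Q→P5 7·4=28, R→P2 4·21=84, S→P1 8·22=176, T→P5 8·12=96, U→P1 3·15=45, V→P3 3·6=18, W→P1 2·8=16. Service cost 553.
{P1, P2, P4, P5}: service cost 589
{P1, P2, P3, P4}: service cost 593
Among all 5 size-4 choices, {P1, P2, P3, P5} is lowest.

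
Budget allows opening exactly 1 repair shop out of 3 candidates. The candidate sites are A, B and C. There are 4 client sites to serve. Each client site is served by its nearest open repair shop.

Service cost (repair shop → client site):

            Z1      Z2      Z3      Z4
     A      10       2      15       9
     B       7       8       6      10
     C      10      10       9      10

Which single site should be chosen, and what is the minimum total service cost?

Choose B only; total service cost 31.

With exactly 1 open, each client site uses its cheapest among the chosen.
{B}: Z1→B 7, Z2→B 8, Z3→B 6, Z4→B 10. Service cost 31.
{A}: service cost 36
{C}: service cost 39
Among all 3 size-1 choices, {B} is lowest.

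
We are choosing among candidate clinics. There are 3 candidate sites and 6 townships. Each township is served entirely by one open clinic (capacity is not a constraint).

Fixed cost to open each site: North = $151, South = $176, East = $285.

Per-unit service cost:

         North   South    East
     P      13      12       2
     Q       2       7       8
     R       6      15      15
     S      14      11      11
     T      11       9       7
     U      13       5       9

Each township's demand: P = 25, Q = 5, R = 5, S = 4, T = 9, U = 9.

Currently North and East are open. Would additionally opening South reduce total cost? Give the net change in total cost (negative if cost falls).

Current service cost with {North, East}: 278.
Adding South: each township re-picks its cheapest; new service cost 242, saving 36.
Extra fixed cost: 176. Net change = 176 − 36 = 140.
(Totals: 714 → 854.)

No — net change +140 (cost rises by 140).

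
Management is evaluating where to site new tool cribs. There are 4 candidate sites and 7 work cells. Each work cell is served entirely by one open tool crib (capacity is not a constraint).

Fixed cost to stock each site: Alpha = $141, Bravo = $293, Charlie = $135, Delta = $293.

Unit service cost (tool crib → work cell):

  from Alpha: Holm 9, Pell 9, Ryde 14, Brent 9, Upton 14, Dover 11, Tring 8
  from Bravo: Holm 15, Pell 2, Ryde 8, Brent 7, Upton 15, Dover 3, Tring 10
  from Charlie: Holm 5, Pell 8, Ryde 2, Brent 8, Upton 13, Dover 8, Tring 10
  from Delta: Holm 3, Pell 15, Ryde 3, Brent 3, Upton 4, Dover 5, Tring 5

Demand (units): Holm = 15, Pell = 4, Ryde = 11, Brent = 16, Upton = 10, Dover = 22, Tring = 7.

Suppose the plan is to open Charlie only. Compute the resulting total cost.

Each work cell is assigned to its cheapest site among the open ones.
{Charlie}: Holm→Charlie 5·15=75, Pell→Charlie 8·4=32, Ryde→Charlie 2·11=22, Brent→Charlie 8·16=128, Upton→Charlie 13·10=130, Dover→Charlie 8·22=176, Tring→Charlie 10·7=70. Service 633; fixed 135; total 768.

Total cost: 768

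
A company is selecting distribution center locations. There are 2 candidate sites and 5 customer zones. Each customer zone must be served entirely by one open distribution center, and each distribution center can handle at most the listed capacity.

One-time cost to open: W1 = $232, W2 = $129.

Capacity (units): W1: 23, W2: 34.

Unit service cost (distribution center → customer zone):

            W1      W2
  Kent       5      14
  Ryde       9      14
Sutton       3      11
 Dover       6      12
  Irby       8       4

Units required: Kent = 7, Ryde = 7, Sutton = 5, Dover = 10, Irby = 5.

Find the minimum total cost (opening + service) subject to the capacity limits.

Open {W2}: Kent→W2 14·7=98, Ryde→W2 14·7=98, Sutton→W2 11·5=55, Dover→W2 12·10=120, Irby→W2 4·5=20.
Loads: W2 carries 34/34. Service 391; fixed 129; total 520.
Next best feasible plan costs 589.

Minimum total cost: 520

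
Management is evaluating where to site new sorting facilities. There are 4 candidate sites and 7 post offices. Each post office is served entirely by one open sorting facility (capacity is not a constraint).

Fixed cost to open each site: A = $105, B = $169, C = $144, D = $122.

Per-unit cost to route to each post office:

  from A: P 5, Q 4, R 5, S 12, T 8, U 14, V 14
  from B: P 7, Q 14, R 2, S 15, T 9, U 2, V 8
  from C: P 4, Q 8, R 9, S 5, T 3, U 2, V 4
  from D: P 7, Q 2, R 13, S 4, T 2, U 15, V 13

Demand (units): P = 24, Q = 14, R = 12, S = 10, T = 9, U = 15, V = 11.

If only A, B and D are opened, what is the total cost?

Each post office is assigned to its cheapest site among the open ones.
{A, B, D}: P→A 5·24=120, Q→D 2·14=28, R→B 2·12=24, S→D 4·10=40, T→D 2·9=18, U→B 2·15=30, V→B 8·11=88. Service 348; fixed 396; total 744.

Total cost: 744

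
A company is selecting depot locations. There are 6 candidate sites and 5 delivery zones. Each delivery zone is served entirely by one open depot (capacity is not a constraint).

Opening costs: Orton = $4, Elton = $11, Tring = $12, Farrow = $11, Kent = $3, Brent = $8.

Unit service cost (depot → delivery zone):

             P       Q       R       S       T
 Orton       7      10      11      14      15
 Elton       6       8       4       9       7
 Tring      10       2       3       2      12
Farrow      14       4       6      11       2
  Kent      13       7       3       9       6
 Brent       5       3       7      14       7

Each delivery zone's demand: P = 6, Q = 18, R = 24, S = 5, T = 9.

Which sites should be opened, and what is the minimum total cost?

For any fixed open set, each delivery zone goes to its cheapest open site; total = fixed + service.
{Tring, Farrow, Brent}: P→Brent 5·6=30, Q→Tring 2·18=36, R→Tring 3·24=72, S→Tring 2·5=10, T→Farrow 2·9=18. Service 166; fixed 31; total 197.
{Tring, Farrow, Kent, Brent}: P→Brent 5·6=30, Q→Tring 2·18=36, R→Tring 3·24=72, S→Tring 2·5=10, T→Farrow 2·9=18. Service 166; fixed 34; total 200.
{Orton, Tring, Farrow, Brent}: service 166 + fixed 35 = 201
{Orton, Elton, Tring, Farrow, Kent, Brent}: P→Brent 5·6=30, Q→Tring 2·18=36, R→Tring 3·24=72, S→Tring 2·5=10, T→Farrow 2·9=18. Service 166; fixed 49; total 215.
No other subset beats 197.

Open Tring, Farrow and Brent; minimum total cost 197.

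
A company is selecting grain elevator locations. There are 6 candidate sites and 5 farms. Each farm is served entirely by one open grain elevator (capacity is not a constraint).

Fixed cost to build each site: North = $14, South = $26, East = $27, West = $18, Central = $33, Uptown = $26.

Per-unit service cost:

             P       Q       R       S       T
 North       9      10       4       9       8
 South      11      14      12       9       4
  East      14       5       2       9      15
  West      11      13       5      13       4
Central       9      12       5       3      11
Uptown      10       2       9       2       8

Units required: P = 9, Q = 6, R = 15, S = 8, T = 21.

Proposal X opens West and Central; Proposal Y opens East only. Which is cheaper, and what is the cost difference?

Proposal X is cheaper by 213.

Proposal X: {West, Central}: P→Central 9·9=81, Q→Central 12·6=72, R→West 5·15=75, S→Central 3·8=24, T→West 4·21=84. Service 336; fixed 51; total 387.
Proposal Y: {East}: P→East 14·9=126, Q→East 5·6=30, R→East 2·15=30, S→East 9·8=72, T→East 15·21=315. Service 573; fixed 27; total 600.
Difference: |387 − 600| = 213.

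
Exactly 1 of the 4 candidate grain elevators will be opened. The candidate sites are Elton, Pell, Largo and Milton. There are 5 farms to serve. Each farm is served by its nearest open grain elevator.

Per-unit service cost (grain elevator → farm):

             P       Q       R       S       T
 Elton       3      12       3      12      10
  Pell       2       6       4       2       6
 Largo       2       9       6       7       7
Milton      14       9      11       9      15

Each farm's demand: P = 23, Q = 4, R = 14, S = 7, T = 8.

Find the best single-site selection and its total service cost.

With exactly 1 open, each farm uses its cheapest among the chosen.
{Pell}: P→Pell 2·23=46, Q→Pell 6·4=24, R→Pell 4·14=56, S→Pell 2·7=14, T→Pell 6·8=48. Service cost 188.
{Largo}: service cost 271
{Elton}: service cost 323
Among all 4 size-1 choices, {Pell} is lowest.

Choose Pell only; total service cost 188.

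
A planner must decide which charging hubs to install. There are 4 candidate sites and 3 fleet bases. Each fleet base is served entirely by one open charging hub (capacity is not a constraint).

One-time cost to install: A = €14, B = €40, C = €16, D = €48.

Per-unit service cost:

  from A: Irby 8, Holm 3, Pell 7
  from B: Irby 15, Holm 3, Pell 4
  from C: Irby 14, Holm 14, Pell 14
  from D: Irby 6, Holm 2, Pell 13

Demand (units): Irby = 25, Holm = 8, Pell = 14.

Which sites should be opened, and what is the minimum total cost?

For any fixed open set, each fleet base goes to its cheapest open site; total = fixed + service.
{B, D}: Irby→D 6·25=150, Holm→D 2·8=16, Pell→B 4·14=56. Service 222; fixed 88; total 310.
{A, B, D}: service 222 + fixed 102 = 324
{A, D}: service 264 + fixed 62 = 326
{A, B, C, D}: service 222 + fixed 118 = 340
No other subset beats 310.

Open B and D; minimum total cost 310.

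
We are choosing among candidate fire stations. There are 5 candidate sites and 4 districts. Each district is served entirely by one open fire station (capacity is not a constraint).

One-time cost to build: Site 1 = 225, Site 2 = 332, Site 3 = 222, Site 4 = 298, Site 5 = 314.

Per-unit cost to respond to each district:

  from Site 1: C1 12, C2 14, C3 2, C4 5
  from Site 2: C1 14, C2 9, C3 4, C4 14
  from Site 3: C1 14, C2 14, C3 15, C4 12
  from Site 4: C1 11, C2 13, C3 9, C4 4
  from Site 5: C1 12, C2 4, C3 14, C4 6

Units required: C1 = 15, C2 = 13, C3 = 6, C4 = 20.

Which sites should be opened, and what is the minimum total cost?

Open Site 1 only; minimum total cost 699.

For any fixed open set, each district goes to its cheapest open site; total = fixed + service.
{Site 1}: C1→Site 1 12·15=180, C2→Site 1 14·13=182, C3→Site 1 2·6=12, C4→Site 1 5·20=100. Service 474; fixed 225; total 699.
{Site 5}: service 436 + fixed 314 = 750
{Site 4}: C1→Site 4 11·15=165, C2→Site 4 13·13=169, C3→Site 4 9·6=54, C4→Site 4 4·20=80. Service 468; fixed 298; total 766.
{Site 1, Site 2, Site 3, Site 4, Site 5}: C1→Site 4 11·15=165, C2→Site 5 4·13=52, C3→Site 1 2·6=12, C4→Site 4 4·20=80. Service 309; fixed 1391; total 1700.
No other subset beats 699.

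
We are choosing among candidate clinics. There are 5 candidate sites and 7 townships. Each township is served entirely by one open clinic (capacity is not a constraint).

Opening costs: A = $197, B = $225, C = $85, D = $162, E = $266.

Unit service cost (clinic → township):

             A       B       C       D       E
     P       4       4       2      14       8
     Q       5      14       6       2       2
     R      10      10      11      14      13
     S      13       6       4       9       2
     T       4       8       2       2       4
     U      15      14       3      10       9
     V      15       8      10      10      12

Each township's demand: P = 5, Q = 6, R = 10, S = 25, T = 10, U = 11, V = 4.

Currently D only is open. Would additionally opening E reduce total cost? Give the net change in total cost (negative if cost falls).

Current service cost with {D}: 617.
Adding E: each township re-picks its cheapest; new service cost 391, saving 226.
Extra fixed cost: 266. Net change = 266 − 226 = 40.
(Totals: 779 → 819.)

No — net change +40 (cost rises by 40).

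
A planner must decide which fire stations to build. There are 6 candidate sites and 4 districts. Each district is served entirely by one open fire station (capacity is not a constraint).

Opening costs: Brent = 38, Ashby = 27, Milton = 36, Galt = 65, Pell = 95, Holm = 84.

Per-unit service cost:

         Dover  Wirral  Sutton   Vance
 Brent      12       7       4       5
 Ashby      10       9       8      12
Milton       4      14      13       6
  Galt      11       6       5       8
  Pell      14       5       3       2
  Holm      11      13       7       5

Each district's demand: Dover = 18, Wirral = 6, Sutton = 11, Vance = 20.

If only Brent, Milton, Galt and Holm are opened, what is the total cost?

Each district is assigned to its cheapest site among the open ones.
{Brent, Milton, Galt, Holm}: Dover→Milton 4·18=72, Wirral→Galt 6·6=36, Sutton→Brent 4·11=44, Vance→Brent 5·20=100. Service 252; fixed 223; total 475.

Total cost: 475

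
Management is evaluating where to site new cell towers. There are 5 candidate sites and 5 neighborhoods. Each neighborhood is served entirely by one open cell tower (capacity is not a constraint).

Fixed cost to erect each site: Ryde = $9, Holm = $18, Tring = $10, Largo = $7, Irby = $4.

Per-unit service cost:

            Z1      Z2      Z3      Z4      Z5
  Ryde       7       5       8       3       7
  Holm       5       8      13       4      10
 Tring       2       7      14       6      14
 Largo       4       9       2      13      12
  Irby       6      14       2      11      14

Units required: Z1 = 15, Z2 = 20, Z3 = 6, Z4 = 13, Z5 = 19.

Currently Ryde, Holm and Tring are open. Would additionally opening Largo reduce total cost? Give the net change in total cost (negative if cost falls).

Current service cost with {Ryde, Holm, Tring}: 350.
Adding Largo: each neighborhood re-picks its cheapest; new service cost 314, saving 36.
Extra fixed cost: 7. Net change = 7 − 36 = -29.
(Totals: 387 → 358.)

Yes — net change −29 (cost falls by 29).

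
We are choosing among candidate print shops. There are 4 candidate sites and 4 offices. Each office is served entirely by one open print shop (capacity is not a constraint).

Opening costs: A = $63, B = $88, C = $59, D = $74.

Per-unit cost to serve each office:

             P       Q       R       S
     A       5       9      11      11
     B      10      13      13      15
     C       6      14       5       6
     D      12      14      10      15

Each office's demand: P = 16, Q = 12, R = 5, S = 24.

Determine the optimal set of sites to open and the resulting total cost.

Open A and C; minimum total cost 479.

For any fixed open set, each office goes to its cheapest open site; total = fixed + service.
{A, C}: P→A 5·16=80, Q→A 9·12=108, R→C 5·5=25, S→C 6·24=144. Service 357; fixed 122; total 479.
{C}: service 433 + fixed 59 = 492
{A, C, D}: service 357 + fixed 196 = 553
{A, B, C, D}: P→A 5·16=80, Q→A 9·12=108, R→C 5·5=25, S→C 6·24=144. Service 357; fixed 284; total 641.
No other subset beats 479.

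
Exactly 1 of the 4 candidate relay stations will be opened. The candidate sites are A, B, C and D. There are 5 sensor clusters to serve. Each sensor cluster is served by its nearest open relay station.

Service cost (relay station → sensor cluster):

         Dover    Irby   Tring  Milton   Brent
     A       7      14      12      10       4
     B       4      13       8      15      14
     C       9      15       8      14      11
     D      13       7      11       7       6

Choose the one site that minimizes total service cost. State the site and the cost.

With exactly 1 open, each sensor cluster uses its cheapest among the chosen.
{D}: Dover→D 13, Irby→D 7, Tring→D 11, Milton→D 7, Brent→D 6. Service cost 44.
{A}: service cost 47
{B}: service cost 54
Among all 4 size-1 choices, {D} is lowest.

Choose D only; total service cost 44.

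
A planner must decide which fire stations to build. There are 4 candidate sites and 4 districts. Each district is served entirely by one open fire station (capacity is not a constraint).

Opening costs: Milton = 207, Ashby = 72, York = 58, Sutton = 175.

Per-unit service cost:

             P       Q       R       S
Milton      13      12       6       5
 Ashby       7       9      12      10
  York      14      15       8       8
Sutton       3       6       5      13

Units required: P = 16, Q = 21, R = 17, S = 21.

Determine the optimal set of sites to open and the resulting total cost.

For any fixed open set, each district goes to its cheapest open site; total = fixed + service.
{York, Sutton}: P→Sutton 3·16=48, Q→Sutton 6·21=126, R→Sutton 5·17=85, S→York 8·21=168. Service 427; fixed 233; total 660.
{Sutton}: service 532 + fixed 175 = 707
{Ashby, Sutton}: P→Sutton 3·16=48, Q→Sutton 6·21=126, R→Sutton 5·17=85, S→Ashby 10·21=210. Service 469; fixed 247; total 716.
{Milton, Ashby, York, Sutton}: service 364 + fixed 512 = 876
No other subset beats 660.

Open York and Sutton; minimum total cost 660.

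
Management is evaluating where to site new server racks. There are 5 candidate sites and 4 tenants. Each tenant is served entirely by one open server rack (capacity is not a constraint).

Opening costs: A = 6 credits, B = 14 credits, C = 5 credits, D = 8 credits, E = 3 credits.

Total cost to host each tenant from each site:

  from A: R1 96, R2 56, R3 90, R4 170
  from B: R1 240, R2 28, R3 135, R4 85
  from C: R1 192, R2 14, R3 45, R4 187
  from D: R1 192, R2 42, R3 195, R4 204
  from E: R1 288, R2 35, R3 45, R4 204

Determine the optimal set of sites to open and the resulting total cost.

For any fixed open set, each tenant goes to its cheapest open site; total = fixed + service.
{A, B, C}: R1→A 96, R2→C 14, R3→C 45, R4→B 85. Service 240; fixed 25; total 265.
{A, B, C, E}: R1→A 96, R2→C 14, R3→C 45, R4→B 85. Service 240; fixed 28; total 268.
{A, B, C, D}: service 240 + fixed 33 = 273
{A, B, C, D, E}: R1→A 96, R2→C 14, R3→C 45, R4→B 85. Service 240; fixed 36; total 276.
No other subset beats 265.

Open A, B and C; minimum total cost 265.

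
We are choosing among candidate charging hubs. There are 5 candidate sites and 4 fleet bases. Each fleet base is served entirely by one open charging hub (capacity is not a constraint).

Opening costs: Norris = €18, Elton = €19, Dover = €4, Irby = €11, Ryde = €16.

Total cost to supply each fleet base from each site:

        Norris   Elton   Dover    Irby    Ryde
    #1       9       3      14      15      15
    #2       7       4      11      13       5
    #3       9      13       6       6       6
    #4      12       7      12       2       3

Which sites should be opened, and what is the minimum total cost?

Open Elton and Dover; minimum total cost 43.

For any fixed open set, each fleet base goes to its cheapest open site; total = fixed + service.
{Elton, Dover}: #1→Elton 3, #2→Elton 4, #3→Dover 6, #4→Elton 7. Service 20; fixed 23; total 43.
{Elton, Irby}: service 15 + fixed 30 = 45
{Ryde}: service 29 + fixed 16 = 45
{Norris, Elton, Dover, Irby, Ryde}: service 15 + fixed 68 = 83
No other subset beats 43.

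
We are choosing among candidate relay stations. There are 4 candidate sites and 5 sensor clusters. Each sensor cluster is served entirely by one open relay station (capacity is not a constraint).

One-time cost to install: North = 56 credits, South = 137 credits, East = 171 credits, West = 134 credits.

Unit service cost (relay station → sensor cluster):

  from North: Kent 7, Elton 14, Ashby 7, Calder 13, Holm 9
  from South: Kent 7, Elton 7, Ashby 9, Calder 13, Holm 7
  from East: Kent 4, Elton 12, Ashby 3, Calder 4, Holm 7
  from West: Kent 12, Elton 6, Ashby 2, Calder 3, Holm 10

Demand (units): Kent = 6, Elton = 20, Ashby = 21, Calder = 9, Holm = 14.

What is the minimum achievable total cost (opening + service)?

For any fixed open set, each sensor cluster goes to its cheapest open site; total = fixed + service.
{West}: Kent→West 12·6=72, Elton→West 6·20=120, Ashby→West 2·21=42, Calder→West 3·9=27, Holm→West 10·14=140. Service 401; fixed 134; total 535.
{North, West}: Kent→North 7·6=42, Elton→West 6·20=120, Ashby→West 2·21=42, Calder→West 3·9=27, Holm→North 9·14=126. Service 357; fixed 190; total 547.
{South, West}: Kent→South 7·6=42, Elton→West 6·20=120, Ashby→West 2·21=42, Calder→West 3·9=27, Holm→South 7·14=98. Service 329; fixed 271; total 600.
{North, South, East, West}: service 311 + fixed 498 = 809
(All 15 nonempty subsets were checked; West only is lowest.)

Minimum total cost: 535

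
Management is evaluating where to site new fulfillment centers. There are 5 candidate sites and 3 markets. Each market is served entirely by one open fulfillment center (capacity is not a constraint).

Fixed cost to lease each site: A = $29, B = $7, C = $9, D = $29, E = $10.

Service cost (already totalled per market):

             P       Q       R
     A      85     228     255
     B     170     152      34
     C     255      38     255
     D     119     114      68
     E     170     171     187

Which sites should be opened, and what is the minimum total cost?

Open A, B and C; minimum total cost 202.

For any fixed open set, each market goes to its cheapest open site; total = fixed + service.
{A, B, C}: P→A 85, Q→C 38, R→B 34. Service 157; fixed 45; total 202.
{A, B, C, E}: service 157 + fixed 55 = 212
{A, B, C, D}: P→A 85, Q→C 38, R→B 34. Service 157; fixed 74; total 231.
{A, B, C, D, E}: service 157 + fixed 84 = 241
No other subset beats 202.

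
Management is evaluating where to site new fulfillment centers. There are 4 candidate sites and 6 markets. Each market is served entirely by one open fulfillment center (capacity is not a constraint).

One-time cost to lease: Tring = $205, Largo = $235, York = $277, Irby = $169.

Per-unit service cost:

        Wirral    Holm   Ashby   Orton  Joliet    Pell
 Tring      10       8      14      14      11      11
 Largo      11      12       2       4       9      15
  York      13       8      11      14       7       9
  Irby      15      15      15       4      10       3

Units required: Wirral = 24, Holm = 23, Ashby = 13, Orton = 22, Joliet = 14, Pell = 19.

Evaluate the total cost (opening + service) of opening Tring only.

Total cost: 1482

Each market is assigned to its cheapest site among the open ones.
{Tring}: Wirral→Tring 10·24=240, Holm→Tring 8·23=184, Ashby→Tring 14·13=182, Orton→Tring 14·22=308, Joliet→Tring 11·14=154, Pell→Tring 11·19=209. Service 1277; fixed 205; total 1482.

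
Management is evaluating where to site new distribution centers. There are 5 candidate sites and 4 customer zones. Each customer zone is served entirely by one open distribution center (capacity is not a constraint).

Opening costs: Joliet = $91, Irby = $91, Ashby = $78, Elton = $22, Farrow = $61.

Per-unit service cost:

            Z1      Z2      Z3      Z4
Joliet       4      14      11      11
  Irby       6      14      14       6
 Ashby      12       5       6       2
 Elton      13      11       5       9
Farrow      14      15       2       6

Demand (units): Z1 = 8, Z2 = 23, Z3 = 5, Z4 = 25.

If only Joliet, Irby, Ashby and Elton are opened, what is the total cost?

Each customer zone is assigned to its cheapest site among the open ones.
{Joliet, Irby, Ashby, Elton}: Z1→Joliet 4·8=32, Z2→Ashby 5·23=115, Z3→Elton 5·5=25, Z4→Ashby 2·25=50. Service 222; fixed 282; total 504.

Total cost: 504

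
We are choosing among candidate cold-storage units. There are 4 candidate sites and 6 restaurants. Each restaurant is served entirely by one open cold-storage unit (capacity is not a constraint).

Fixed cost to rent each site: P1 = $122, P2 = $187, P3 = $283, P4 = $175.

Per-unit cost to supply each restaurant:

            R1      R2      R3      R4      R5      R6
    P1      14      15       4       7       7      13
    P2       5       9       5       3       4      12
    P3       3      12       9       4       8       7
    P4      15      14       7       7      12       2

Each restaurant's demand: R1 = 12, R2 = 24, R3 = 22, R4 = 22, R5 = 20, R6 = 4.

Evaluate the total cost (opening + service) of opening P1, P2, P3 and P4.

Total cost: 1261

Each restaurant is assigned to its cheapest site among the open ones.
{P1, P2, P3, P4}: R1→P3 3·12=36, R2→P2 9·24=216, R3→P1 4·22=88, R4→P2 3·22=66, R5→P2 4·20=80, R6→P4 2·4=8. Service 494; fixed 767; total 1261.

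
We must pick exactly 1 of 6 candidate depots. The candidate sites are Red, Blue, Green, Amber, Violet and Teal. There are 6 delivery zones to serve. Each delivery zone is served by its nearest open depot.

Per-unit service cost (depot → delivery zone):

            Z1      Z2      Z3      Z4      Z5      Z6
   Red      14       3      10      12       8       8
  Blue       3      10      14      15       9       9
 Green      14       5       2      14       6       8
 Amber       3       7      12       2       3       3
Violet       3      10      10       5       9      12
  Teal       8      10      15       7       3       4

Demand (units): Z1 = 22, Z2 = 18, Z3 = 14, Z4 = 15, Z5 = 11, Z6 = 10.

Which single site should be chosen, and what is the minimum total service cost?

Choose Amber only; total service cost 453.

With exactly 1 open, each delivery zone uses its cheapest among the chosen.
{Amber}: Z1→Amber 3·22=66, Z2→Amber 7·18=126, Z3→Amber 12·14=168, Z4→Amber 2·15=30, Z5→Amber 3·11=33, Z6→Amber 3·10=30. Service cost 453.
{Violet}: service cost 680
{Teal}: service cost 744
Among all 6 size-1 choices, {Amber} is lowest.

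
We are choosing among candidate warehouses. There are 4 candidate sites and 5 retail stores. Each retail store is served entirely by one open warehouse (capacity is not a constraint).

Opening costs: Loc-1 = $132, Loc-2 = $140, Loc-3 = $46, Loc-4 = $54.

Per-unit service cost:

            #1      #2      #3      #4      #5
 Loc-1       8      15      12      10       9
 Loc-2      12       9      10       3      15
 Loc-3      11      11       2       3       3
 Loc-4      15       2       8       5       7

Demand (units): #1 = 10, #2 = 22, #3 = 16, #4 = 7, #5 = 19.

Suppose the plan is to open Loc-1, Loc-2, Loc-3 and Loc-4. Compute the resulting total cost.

Each retail store is assigned to its cheapest site among the open ones.
{Loc-1, Loc-2, Loc-3, Loc-4}: #1→Loc-1 8·10=80, #2→Loc-4 2·22=44, #3→Loc-3 2·16=32, #4→Loc-2 3·7=21, #5→Loc-3 3·19=57. Service 234; fixed 372; total 606.

Total cost: 606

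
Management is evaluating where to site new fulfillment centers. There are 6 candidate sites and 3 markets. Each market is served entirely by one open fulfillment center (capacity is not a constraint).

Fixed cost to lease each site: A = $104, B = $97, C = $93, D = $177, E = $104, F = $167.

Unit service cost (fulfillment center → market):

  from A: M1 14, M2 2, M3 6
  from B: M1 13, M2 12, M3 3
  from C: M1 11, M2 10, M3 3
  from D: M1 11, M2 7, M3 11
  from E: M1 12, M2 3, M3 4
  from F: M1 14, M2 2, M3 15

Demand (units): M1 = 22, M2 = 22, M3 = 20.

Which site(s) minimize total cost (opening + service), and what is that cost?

Open E only; minimum total cost 514.

For any fixed open set, each market goes to its cheapest open site; total = fixed + service.
{E}: M1→E 12·22=264, M2→E 3·22=66, M3→E 4·20=80. Service 410; fixed 104; total 514.
{A, C}: service 346 + fixed 197 = 543
{C, E}: M1→C 11·22=242, M2→E 3·22=66, M3→C 3·20=60. Service 368; fixed 197; total 565.
{A, B, C, D, E, F}: M1→C 11·22=242, M2→A 2·22=44, M3→B 3·20=60. Service 346; fixed 742; total 1088.
No other subset beats 514.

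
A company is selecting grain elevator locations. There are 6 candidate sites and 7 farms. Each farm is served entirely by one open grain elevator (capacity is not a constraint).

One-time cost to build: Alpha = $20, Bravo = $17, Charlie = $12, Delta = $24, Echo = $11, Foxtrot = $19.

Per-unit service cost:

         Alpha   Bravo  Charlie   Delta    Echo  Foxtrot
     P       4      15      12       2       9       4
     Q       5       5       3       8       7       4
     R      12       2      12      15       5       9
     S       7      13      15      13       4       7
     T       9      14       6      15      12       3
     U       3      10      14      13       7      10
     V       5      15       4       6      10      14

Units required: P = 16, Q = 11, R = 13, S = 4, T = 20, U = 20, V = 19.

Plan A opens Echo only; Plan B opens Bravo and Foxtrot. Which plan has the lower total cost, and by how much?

Plan A: {Echo}: P→Echo 9·16=144, Q→Echo 7·11=77, R→Echo 5·13=65, S→Echo 4·4=16, T→Echo 12·20=240, U→Echo 7·20=140, V→Echo 10·19=190. Service 872; fixed 11; total 883.
Plan B: {Bravo, Foxtrot}: P→Foxtrot 4·16=64, Q→Foxtrot 4·11=44, R→Bravo 2·13=26, S→Foxtrot 7·4=28, T→Foxtrot 3·20=60, U→Bravo 10·20=200, V→Foxtrot 14·19=266. Service 688; fixed 36; total 724.
Difference: |883 − 724| = 159.

Plan B is cheaper by 159.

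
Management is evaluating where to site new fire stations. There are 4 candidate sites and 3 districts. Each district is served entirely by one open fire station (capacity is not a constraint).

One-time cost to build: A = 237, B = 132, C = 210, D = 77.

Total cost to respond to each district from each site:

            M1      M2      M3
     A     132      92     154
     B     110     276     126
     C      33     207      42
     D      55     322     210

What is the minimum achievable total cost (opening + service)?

Minimum total cost: 492

For any fixed open set, each district goes to its cheapest open site; total = fixed + service.
{C}: M1→C 33, M2→C 207, M3→C 42. Service 282; fixed 210; total 492.
{C, D}: service 282 + fixed 287 = 569
{A, C}: service 167 + fixed 447 = 614
{A, B, C, D}: service 167 + fixed 656 = 823
(All 15 nonempty subsets were checked; C only is lowest.)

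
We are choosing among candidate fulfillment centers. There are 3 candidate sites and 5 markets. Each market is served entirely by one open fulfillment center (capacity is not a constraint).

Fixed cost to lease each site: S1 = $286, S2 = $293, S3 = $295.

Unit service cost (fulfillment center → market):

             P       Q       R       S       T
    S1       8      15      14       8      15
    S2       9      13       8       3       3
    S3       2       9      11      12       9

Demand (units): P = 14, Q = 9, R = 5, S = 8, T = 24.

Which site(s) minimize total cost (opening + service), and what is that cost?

For any fixed open set, each market goes to its cheapest open site; total = fixed + service.
{S2}: P→S2 9·14=126, Q→S2 13·9=117, R→S2 8·5=40, S→S2 3·8=24, T→S2 3·24=72. Service 379; fixed 293; total 672.
{S3}: service 476 + fixed 295 = 771
{S2, S3}: service 245 + fixed 588 = 833
{S1, S2, S3}: P→S3 2·14=28, Q→S3 9·9=81, R→S2 8·5=40, S→S2 3·8=24, T→S2 3·24=72. Service 245; fixed 874; total 1119.
No other subset beats 672.

Open S2 only; minimum total cost 672.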